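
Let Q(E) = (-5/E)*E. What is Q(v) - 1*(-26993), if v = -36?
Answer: 26988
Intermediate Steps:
Q(E) = -5
Q(v) - 1*(-26993) = -5 - 1*(-26993) = -5 + 26993 = 26988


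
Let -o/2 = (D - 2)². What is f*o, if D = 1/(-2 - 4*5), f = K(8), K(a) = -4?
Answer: 4050/121 ≈ 33.471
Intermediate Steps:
f = -4
D = -1/22 (D = 1/(-2 - 20) = 1/(-22) = -1/22 ≈ -0.045455)
o = -2025/242 (o = -2*(-1/22 - 2)² = -2*(-45/22)² = -2*2025/484 = -2025/242 ≈ -8.3678)
f*o = -4*(-2025/242) = 4050/121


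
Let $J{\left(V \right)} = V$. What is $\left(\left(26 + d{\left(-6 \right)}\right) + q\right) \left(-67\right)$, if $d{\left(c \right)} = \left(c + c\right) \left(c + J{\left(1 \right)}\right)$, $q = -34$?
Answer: $-3484$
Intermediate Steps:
$d{\left(c \right)} = 2 c \left(1 + c\right)$ ($d{\left(c \right)} = \left(c + c\right) \left(c + 1\right) = 2 c \left(1 + c\right)$)
$\left(\left(26 + d{\left(-6 \right)}\right) + q\right) \left(-67\right) = \left(\left(26 + 2 \left(-6\right) \left(1 - 6\right)\right) - 34\right) \left(-67\right) = \left(\left(26 + 2 \left(-6\right) \left(-5\right)\right) - 34\right) \left(-67\right) = \left(\left(26 + 60\right) - 34\right) \left(-67\right) = \left(86 - 34\right) \left(-67\right) = 52 \left(-67\right) = -3484$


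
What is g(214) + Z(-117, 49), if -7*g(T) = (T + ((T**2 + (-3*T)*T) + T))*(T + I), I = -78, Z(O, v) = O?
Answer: 12397485/7 ≈ 1.7711e+6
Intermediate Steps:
g(T) = -(-78 + T)*(-2*T**2 + 2*T)/7 (g(T) = -(T + ((T**2 + (-3*T)*T) + T))*(T - 78)/7 = -(T + ((T**2 - 3*T**2) + T))*(-78 + T)/7 = -(T + (-2*T**2 + T))*(-78 + T)/7 = -(T + (T - 2*T**2))*(-78 + T)/7 = -(-2*T**2 + 2*T)*(-78 + T)/7 = -(-78 + T)*(-2*T**2 + 2*T)/7)
g(214) + Z(-117, 49) = (2/7)*214*(78 + 214**2 - 79*214) - 117 = (2/7)*214*(78 + 45796 - 16906) - 117 = (2/7)*214*28968 - 117 = 12398304/7 - 117 = 12397485/7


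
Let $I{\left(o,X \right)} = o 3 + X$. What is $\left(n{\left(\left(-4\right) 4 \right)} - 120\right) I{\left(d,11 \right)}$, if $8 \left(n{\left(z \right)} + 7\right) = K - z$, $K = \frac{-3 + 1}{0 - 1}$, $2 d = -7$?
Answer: $- \frac{499}{8} \approx -62.375$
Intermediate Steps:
$d = - \frac{7}{2}$ ($d = \frac{1}{2} \left(-7\right) = - \frac{7}{2} \approx -3.5$)
$K = 2$ ($K = - \frac{2}{-1} = \left(-2\right) \left(-1\right) = 2$)
$n{\left(z \right)} = - \frac{27}{4} - \frac{z}{8}$ ($n{\left(z \right)} = -7 + \frac{2 - z}{8} = -7 - \left(- \frac{1}{4} + \frac{z}{8}\right) = - \frac{27}{4} - \frac{z}{8}$)
$I{\left(o,X \right)} = X + 3 o$ ($I{\left(o,X \right)} = 3 o + X = X + 3 o$)
$\left(n{\left(\left(-4\right) 4 \right)} - 120\right) I{\left(d,11 \right)} = \left(\left(- \frac{27}{4} - \frac{\left(-4\right) 4}{8}\right) - 120\right) \left(11 + 3 \left(- \frac{7}{2}\right)\right) = \left(\left(- \frac{27}{4} - -2\right) - 120\right) \left(11 - \frac{21}{2}\right) = \left(\left(- \frac{27}{4} + 2\right) - 120\right) \frac{1}{2} = \left(- \frac{19}{4} - 120\right) \frac{1}{2} = \left(- \frac{499}{4}\right) \frac{1}{2} = - \frac{499}{8}$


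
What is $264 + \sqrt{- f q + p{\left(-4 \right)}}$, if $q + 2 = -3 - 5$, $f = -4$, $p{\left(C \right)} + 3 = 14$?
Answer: $264 + i \sqrt{29} \approx 264.0 + 5.3852 i$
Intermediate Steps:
$p{\left(C \right)} = 11$ ($p{\left(C \right)} = -3 + 14 = 11$)
$q = -10$ ($q = -2 - 8 = -10$)
$264 + \sqrt{- f q + p{\left(-4 \right)}} = 264 + \sqrt{\left(-1\right) \left(-4\right) \left(-10\right) + 11} = 264 + \sqrt{4 \left(-10\right) + 11} = 264 + \sqrt{-40 + 11} = 264 + \sqrt{-29} = 264 + i \sqrt{29}$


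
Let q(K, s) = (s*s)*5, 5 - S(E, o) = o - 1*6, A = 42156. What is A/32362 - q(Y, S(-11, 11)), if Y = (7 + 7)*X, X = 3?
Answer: 21078/16181 ≈ 1.3026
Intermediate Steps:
S(E, o) = 11 - o (S(E, o) = 5 - (o - 1*6) = 5 - (o - 6) = 5 - (-6 + o) = 5 + (6 - o) = 11 - o)
Y = 42 (Y = (7 + 7)*3 = 14*3 = 42)
q(K, s) = 5*s² (q(K, s) = s²*5 = 5*s²)
A/32362 - q(Y, S(-11, 11)) = 42156/32362 - 5*(11 - 1*11)² = 42156*(1/32362) - 5*(11 - 11)² = 21078/16181 - 5*0² = 21078/16181 - 5*0 = 21078/16181 - 1*0 = 21078/16181 + 0 = 21078/16181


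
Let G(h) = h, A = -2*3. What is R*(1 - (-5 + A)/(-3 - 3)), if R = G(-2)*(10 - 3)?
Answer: 35/3 ≈ 11.667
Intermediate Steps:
A = -6
R = -14 (R = -2*(10 - 3) = -2*7 = -14)
R*(1 - (-5 + A)/(-3 - 3)) = -14*(1 - (-5 - 6)/(-3 - 3)) = -14*(1 - (-11)/(-6)) = -14*(1 - (-11)*(-1)/6) = -14*(1 - 1*11/6) = -14*(1 - 11/6) = -14*(-⅚) = 35/3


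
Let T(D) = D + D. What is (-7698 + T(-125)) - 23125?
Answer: -31073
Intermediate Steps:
T(D) = 2*D
(-7698 + T(-125)) - 23125 = (-7698 + 2*(-125)) - 23125 = (-7698 - 250) - 23125 = -7948 - 23125 = -31073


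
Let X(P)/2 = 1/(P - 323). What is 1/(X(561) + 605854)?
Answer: 119/72096627 ≈ 1.6506e-6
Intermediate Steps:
X(P) = 2/(-323 + P) (X(P) = 2/(P - 323) = 2/(-323 + P))
1/(X(561) + 605854) = 1/(2/(-323 + 561) + 605854) = 1/(2/238 + 605854) = 1/(2*(1/238) + 605854) = 1/(1/119 + 605854) = 1/(72096627/119) = 119/72096627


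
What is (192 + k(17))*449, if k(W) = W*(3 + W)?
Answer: 238868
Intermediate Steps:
(192 + k(17))*449 = (192 + 17*(3 + 17))*449 = (192 + 17*20)*449 = (192 + 340)*449 = 532*449 = 238868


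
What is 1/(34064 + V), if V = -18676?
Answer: 1/15388 ≈ 6.4986e-5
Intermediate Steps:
1/(34064 + V) = 1/(34064 - 18676) = 1/15388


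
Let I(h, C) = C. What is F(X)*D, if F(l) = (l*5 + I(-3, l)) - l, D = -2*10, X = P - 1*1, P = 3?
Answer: -200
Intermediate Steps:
X = 2 (X = 3 - 1*1 = 3 - 1 = 2)
D = -20
F(l) = 5*l (F(l) = (l*5 + l) - l = (5*l + l) - l = 6*l - l = 5*l)
F(X)*D = (5*2)*(-20) = 10*(-20) = -200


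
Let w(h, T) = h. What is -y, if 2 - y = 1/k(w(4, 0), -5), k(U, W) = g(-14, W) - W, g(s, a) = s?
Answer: -19/9 ≈ -2.1111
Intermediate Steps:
k(U, W) = -14 - W
y = 19/9 (y = 2 - 1/(-14 - 1*(-5)) = 2 - 1/(-14 + 5) = 2 - 1/(-9) = 2 - 1*(-⅑) = 2 + ⅑ = 19/9 ≈ 2.1111)
-y = -1*19/9 = -19/9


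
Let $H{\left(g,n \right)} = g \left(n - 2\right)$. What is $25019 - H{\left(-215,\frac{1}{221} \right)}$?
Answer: $\frac{5434384}{221} \approx 24590.0$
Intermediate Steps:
$H{\left(g,n \right)} = g \left(-2 + n\right)$
$25019 - H{\left(-215,\frac{1}{221} \right)} = 25019 - - 215 \left(-2 + \frac{1}{221}\right) = 25019 - \left(-215\right) \left(- \frac{441}{221}\right) = 25019 - \frac{94815}{221} = \frac{5434384}{221}$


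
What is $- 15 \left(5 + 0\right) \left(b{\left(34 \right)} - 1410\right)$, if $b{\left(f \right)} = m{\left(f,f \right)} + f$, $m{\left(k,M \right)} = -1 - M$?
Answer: $105825$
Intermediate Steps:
$b{\left(f \right)} = -1$ ($b{\left(f \right)} = \left(-1 - f\right) + f = -1$)
$- 15 \left(5 + 0\right) \left(b{\left(34 \right)} - 1410\right) = - 15 \left(5 + 0\right) \left(-1 - 1410\right) = \left(-15\right) 5 \left(-1411\right) = \left(-75\right) \left(-1411\right) = 105825$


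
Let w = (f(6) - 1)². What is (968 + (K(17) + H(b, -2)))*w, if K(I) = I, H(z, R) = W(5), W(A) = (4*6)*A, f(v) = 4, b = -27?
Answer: 9945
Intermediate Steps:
W(A) = 24*A
H(z, R) = 120 (H(z, R) = 24*5 = 120)
w = 9 (w = (4 - 1)² = 3² = 9)
(968 + (K(17) + H(b, -2)))*w = (968 + (17 + 120))*9 = (968 + 137)*9 = 1105*9 = 9945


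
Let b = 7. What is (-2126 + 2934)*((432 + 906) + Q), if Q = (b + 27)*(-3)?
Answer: 998688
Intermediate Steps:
Q = -102 (Q = (7 + 27)*(-3) = 34*(-3) = -102)
(-2126 + 2934)*((432 + 906) + Q) = (-2126 + 2934)*((432 + 906) - 102) = 808*(1338 - 102) = 808*1236 = 998688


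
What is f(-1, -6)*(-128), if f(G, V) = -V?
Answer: -768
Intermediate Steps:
f(-1, -6)*(-128) = -1*(-6)*(-128) = 6*(-128) = -768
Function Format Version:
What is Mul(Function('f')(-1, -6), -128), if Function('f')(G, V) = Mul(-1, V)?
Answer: -768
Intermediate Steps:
Mul(Function('f')(-1, -6), -128) = Mul(Mul(-1, -6), -128) = Mul(6, -128) = -768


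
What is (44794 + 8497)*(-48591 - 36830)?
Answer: -4552170511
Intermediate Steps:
(44794 + 8497)*(-48591 - 36830) = 53291*(-85421) = -4552170511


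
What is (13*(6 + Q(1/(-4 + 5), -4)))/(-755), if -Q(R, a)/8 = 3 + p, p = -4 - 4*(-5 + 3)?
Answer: 130/151 ≈ 0.86093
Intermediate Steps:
p = 4 (p = -4 - 4*(-2) = -4 + 8 = 4)
Q(R, a) = -56 (Q(R, a) = -8*(3 + 4) = -8*7 = -56)
(13*(6 + Q(1/(-4 + 5), -4)))/(-755) = (13*(6 - 56))/(-755) = (13*(-50))*(-1/755) = -650*(-1/755) = 130/151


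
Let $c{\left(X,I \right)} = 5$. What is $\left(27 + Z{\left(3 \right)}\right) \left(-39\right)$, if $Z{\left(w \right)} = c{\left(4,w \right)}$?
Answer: $-1248$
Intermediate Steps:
$Z{\left(w \right)} = 5$
$\left(27 + Z{\left(3 \right)}\right) \left(-39\right) = \left(27 + 5\right) \left(-39\right) = 32 \left(-39\right) = -1248$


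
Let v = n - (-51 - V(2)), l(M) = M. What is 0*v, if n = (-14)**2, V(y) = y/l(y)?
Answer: 0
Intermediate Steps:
V(y) = 1 (V(y) = y/y = 1)
n = 196
v = 248 (v = 196 - (-51 - 1*1) = 196 - (-51 - 1) = 196 - 1*(-52) = 196 + 52 = 248)
0*v = 0*248 = 0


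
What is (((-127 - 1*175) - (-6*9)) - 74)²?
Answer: 103684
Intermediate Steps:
(((-127 - 1*175) - (-6*9)) - 74)² = (((-127 - 175) - (-54)) - 74)² = ((-302 - 1*(-54)) - 74)² = ((-302 + 54) - 74)² = (-248 - 74)² = (-322)² = 103684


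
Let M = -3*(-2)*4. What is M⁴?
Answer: 331776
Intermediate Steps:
M = 24 (M = 6*4 = 24)
M⁴ = 24⁴ = 331776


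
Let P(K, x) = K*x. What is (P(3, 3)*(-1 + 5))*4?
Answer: 144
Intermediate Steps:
(P(3, 3)*(-1 + 5))*4 = ((3*3)*(-1 + 5))*4 = (9*4)*4 = 36*4 = 144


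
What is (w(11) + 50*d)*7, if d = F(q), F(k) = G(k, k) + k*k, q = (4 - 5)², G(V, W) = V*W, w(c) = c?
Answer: 777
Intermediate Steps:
q = 1 (q = (-1)² = 1)
F(k) = 2*k² (F(k) = k*k + k*k = k² + k² = 2*k²)
d = 2 (d = 2*1² = 2*1 = 2)
(w(11) + 50*d)*7 = (11 + 50*2)*7 = (11 + 100)*7 = 111*7 = 777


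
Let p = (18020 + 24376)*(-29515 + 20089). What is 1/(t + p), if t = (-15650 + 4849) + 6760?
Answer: -1/399628737 ≈ -2.5023e-9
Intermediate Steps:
t = -4041 (t = -10801 + 6760 = -4041)
p = -399624696 (p = 42396*(-9426) = -399624696)
1/(t + p) = 1/(-4041 - 399624696) = 1/(-399628737) = -1/399628737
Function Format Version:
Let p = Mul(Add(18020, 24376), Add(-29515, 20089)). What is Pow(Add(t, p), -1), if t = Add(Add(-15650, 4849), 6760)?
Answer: Rational(-1, 399628737) ≈ -2.5023e-9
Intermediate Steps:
t = -4041 (t = Add(-10801, 6760) = -4041)
p = -399624696 (p = Mul(42396, -9426) = -399624696)
Pow(Add(t, p), -1) = Pow(Add(-4041, -399624696), -1) = Pow(-399628737, -1) = Rational(-1, 399628737)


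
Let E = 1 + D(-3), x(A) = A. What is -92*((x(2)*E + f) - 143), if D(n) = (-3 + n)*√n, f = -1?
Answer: 13064 + 1104*I*√3 ≈ 13064.0 + 1912.2*I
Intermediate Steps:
D(n) = √n*(-3 + n)
E = 1 - 6*I*√3 (E = 1 + √(-3)*(-3 - 3) = 1 + (I*√3)*(-6) = 1 - 6*I*√3 ≈ 1.0 - 10.392*I)
-92*((x(2)*E + f) - 143) = -92*((2*(1 - 6*I*√3) - 1) - 143) = -92*(((2 - 12*I*√3) - 1) - 143) = -92*((1 - 12*I*√3) - 143) = -92*(-142 - 12*I*√3) = 13064 + 1104*I*√3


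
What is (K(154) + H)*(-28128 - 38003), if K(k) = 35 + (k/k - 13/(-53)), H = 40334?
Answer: -141495408613/53 ≈ -2.6697e+9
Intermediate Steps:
K(k) = 1921/53 (K(k) = 35 + (1 - 13*(-1/53)) = 35 + (1 + 13/53) = 35 + 66/53 = 1921/53)
(K(154) + H)*(-28128 - 38003) = (1921/53 + 40334)*(-28128 - 38003) = (2139623/53)*(-66131) = -141495408613/53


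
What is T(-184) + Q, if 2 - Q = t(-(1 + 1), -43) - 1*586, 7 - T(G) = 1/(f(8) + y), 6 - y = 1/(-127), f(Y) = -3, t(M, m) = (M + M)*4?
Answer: 233275/382 ≈ 610.67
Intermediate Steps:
t(M, m) = 8*M (t(M, m) = (2*M)*4 = 8*M)
y = 763/127 (y = 6 - 1/(-127) = 6 - 1*(-1/127) = 6 + 1/127 = 763/127 ≈ 6.0079)
T(G) = 2547/382 (T(G) = 7 - 1/(-3 + 763/127) = 7 - 1/382/127 = 7 - 1*127/382 = 7 - 127/382 = 2547/382)
Q = 604 (Q = 2 - (8*(-(1 + 1)) - 1*586) = 2 - (8*(-1*2) - 586) = 2 - (8*(-2) - 586) = 2 - (-16 - 586) = 2 - 1*(-602) = 2 + 602 = 604)
T(-184) + Q = 2547/382 + 604 = 233275/382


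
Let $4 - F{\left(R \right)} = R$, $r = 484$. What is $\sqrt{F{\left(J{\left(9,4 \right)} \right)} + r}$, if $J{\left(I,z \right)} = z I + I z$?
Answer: $4 \sqrt{26} \approx 20.396$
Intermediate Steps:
$J{\left(I,z \right)} = 2 I z$ ($J{\left(I,z \right)} = I z + I z = 2 I z$)
$F{\left(R \right)} = 4 - R$
$\sqrt{F{\left(J{\left(9,4 \right)} \right)} + r} = \sqrt{\left(4 - 2 \cdot 9 \cdot 4\right) + 484} = \sqrt{\left(4 - 72\right) + 484} = \sqrt{-68 + 484} = \sqrt{416} = 4 \sqrt{26}$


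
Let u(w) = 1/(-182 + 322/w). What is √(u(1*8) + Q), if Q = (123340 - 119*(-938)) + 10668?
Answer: √974905442/63 ≈ 495.61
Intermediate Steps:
Q = 245630 (Q = (123340 + 111622) + 10668 = 234962 + 10668 = 245630)
√(u(1*8) + Q) = √(-1*8/(-322 + 182*(1*8)) + 245630) = √(-1*8/(-322 + 182*8) + 245630) = √(-1*8/(-322 + 1456) + 245630) = √(-1*8/1134 + 245630) = √(-1*8*1/1134 + 245630) = √(-4/567 + 245630) = √(139272206/567) = √974905442/63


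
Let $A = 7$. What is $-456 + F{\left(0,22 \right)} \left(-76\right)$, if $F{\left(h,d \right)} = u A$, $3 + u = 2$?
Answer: $76$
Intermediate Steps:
$u = -1$ ($u = -3 + 2 = -1$)
$F{\left(h,d \right)} = -7$ ($F{\left(h,d \right)} = \left(-1\right) 7 = -7$)
$-456 + F{\left(0,22 \right)} \left(-76\right) = -456 - -532 = -456 + 532 = 76$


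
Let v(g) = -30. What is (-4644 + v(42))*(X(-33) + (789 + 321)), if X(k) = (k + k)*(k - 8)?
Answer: -17835984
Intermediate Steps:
X(k) = 2*k*(-8 + k) (X(k) = (2*k)*(-8 + k) = 2*k*(-8 + k))
(-4644 + v(42))*(X(-33) + (789 + 321)) = (-4644 - 30)*(2*(-33)*(-8 - 33) + (789 + 321)) = -4674*(2*(-33)*(-41) + 1110) = -4674*(2706 + 1110) = -4674*3816 = -17835984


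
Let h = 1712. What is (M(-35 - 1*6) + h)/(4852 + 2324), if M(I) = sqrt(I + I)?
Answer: 214/897 + I*sqrt(82)/7176 ≈ 0.23857 + 0.0012619*I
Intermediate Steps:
M(I) = sqrt(2)*sqrt(I) (M(I) = sqrt(2*I) = sqrt(2)*sqrt(I))
(M(-35 - 1*6) + h)/(4852 + 2324) = (sqrt(2)*sqrt(-35 - 1*6) + 1712)/(4852 + 2324) = (sqrt(2)*sqrt(-35 - 6) + 1712)/7176 = (sqrt(2)*sqrt(-41) + 1712)*(1/7176) = (sqrt(2)*(I*sqrt(41)) + 1712)*(1/7176) = (I*sqrt(82) + 1712)*(1/7176) = (1712 + I*sqrt(82))*(1/7176) = 214/897 + I*sqrt(82)/7176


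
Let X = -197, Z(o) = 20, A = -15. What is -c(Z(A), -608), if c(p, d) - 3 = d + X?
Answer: 802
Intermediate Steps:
c(p, d) = -194 + d (c(p, d) = 3 + (d - 197) = 3 + (-197 + d) = -194 + d)
-c(Z(A), -608) = -(-194 - 608) = -1*(-802) = 802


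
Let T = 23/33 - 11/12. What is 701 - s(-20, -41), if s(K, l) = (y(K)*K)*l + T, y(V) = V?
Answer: 2257361/132 ≈ 17101.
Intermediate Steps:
T = -29/132 (T = 23*(1/33) - 11*1/12 = 23/33 - 11/12 = -29/132 ≈ -0.21970)
s(K, l) = -29/132 + l*K² (s(K, l) = (K*K)*l - 29/132 = K²*l - 29/132 = l*K² - 29/132 = -29/132 + l*K²)
701 - s(-20, -41) = 701 - (-29/132 - 41*(-20)²) = 701 - (-29/132 - 41*400) = 701 - (-29/132 - 16400) = 701 - 1*(-2164829/132) = 701 + 2164829/132 = 2257361/132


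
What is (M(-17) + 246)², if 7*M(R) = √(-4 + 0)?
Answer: 2965280/49 + 984*I/7 ≈ 60516.0 + 140.57*I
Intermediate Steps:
M(R) = 2*I/7 (M(R) = √(-4 + 0)/7 = √(-4)/7 = (2*I)/7 = 2*I/7)
(M(-17) + 246)² = (2*I/7 + 246)² = (246 + 2*I/7)²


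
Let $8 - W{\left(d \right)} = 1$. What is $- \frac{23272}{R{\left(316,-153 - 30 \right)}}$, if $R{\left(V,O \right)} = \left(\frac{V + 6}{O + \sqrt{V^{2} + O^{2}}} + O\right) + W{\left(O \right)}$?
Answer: $\frac{20381303428}{153614691} + \frac{1873396 \sqrt{133345}}{768073455} \approx 133.57$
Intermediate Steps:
$W{\left(d \right)} = 7$ ($W{\left(d \right)} = 8 - 1 = 7$)
$R{\left(V,O \right)} = 7 + O + \frac{6 + V}{O + \sqrt{O^{2} + V^{2}}}$ ($R{\left(V,O \right)} = \left(\frac{V + 6}{O + \sqrt{V^{2} + O^{2}}} + O\right) + 7 = \left(\frac{6 + V}{O + \sqrt{O^{2} + V^{2}}} + O\right) + 7 = \left(O + \frac{6 + V}{O + \sqrt{O^{2} + V^{2}}}\right) + 7 = 7 + O + \frac{6 + V}{O + \sqrt{O^{2} + V^{2}}}$)
$- \frac{23272}{R{\left(316,-153 - 30 \right)}} = - \frac{23272}{\frac{1}{\left(-153 - 30\right) + \sqrt{\left(-153 - 30\right)^{2} + 316^{2}}} \left(6 + 316 + \left(-153 - 30\right)^{2} + 7 \left(-153 - 30\right) + 7 \sqrt{\left(-153 - 30\right)^{2} + 316^{2}} + \left(-153 - 30\right) \sqrt{\left(-153 - 30\right)^{2} + 316^{2}}\right)} = - \frac{23272}{\frac{1}{\left(-153 - 30\right) + \sqrt{\left(-153 - 30\right)^{2} + 99856}} \left(6 + 316 + \left(-153 - 30\right)^{2} + 7 \left(-153 - 30\right) + 7 \sqrt{\left(-153 - 30\right)^{2} + 99856} + \left(-153 - 30\right) \sqrt{\left(-153 - 30\right)^{2} + 99856}\right)} = - \frac{23272}{\frac{1}{-183 + \sqrt{\left(-183\right)^{2} + 99856}} \left(6 + 316 + \left(-183\right)^{2} + 7 \left(-183\right) + 7 \sqrt{\left(-183\right)^{2} + 99856} - 183 \sqrt{\left(-183\right)^{2} + 99856}\right)} = - \frac{23272}{\frac{1}{-183 + \sqrt{33489 + 99856}} \left(6 + 316 + 33489 - 1281 + 7 \sqrt{33489 + 99856} - 183 \sqrt{33489 + 99856}\right)} = - \frac{23272}{\frac{1}{-183 + \sqrt{133345}} \left(6 + 316 + 33489 - 1281 + 7 \sqrt{133345} - 183 \sqrt{133345}\right)} = - \frac{23272}{\frac{1}{-183 + \sqrt{133345}} \left(32530 - 176 \sqrt{133345}\right)} = - 23272 \frac{-183 + \sqrt{133345}}{32530 - 176 \sqrt{133345}} = - \frac{23272 \left(-183 + \sqrt{133345}\right)}{32530 - 176 \sqrt{133345}}$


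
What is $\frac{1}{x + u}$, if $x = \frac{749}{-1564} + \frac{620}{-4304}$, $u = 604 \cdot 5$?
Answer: $\frac{210358}{635150117} \approx 0.00033119$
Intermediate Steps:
$u = 3020$
$x = - \frac{131043}{210358}$ ($x = 749 \left(- \frac{1}{1564}\right) + 620 \left(- \frac{1}{4304}\right) = - \frac{749}{1564} - \frac{155}{1076} = - \frac{131043}{210358} \approx -0.62295$)
$\frac{1}{x + u} = \frac{1}{- \frac{131043}{210358} + 3020} = \frac{1}{\frac{635150117}{210358}} = \frac{210358}{635150117}$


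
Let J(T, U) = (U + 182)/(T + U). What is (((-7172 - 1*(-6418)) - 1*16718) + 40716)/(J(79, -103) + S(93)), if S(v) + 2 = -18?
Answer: -42912/43 ≈ -997.95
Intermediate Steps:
S(v) = -20 (S(v) = -2 - 18 = -20)
J(T, U) = (182 + U)/(T + U)
(((-7172 - 1*(-6418)) - 1*16718) + 40716)/(J(79, -103) + S(93)) = (((-7172 - 1*(-6418)) - 1*16718) + 40716)/((182 - 103)/(79 - 103) - 20) = (((-7172 + 6418) - 16718) + 40716)/(79/(-24) - 20) = ((-754 - 16718) + 40716)/(-1/24*79 - 20) = (-17472 + 40716)/(-79/24 - 20) = 23244/(-559/24) = 23244*(-24/559) = -42912/43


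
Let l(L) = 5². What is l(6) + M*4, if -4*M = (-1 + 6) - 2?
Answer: 22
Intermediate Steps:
l(L) = 25
M = -¾ (M = -((-1 + 6) - 2)/4 = -(5 - 2)/4 = -¼*3 = -¾ ≈ -0.75000)
l(6) + M*4 = 25 - ¾*4 = 25 - 3 = 22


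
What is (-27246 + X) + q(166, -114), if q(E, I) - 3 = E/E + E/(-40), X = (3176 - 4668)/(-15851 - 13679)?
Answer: -321830927/11812 ≈ -27246.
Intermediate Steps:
X = 746/14765 (X = -1492/(-29530) = -1492*(-1/29530) = 746/14765 ≈ 0.050525)
q(E, I) = 4 - E/40 (q(E, I) = 3 + (E/E + E/(-40)) = 3 + (1 + E*(-1/40)) = 3 + (1 - E/40) = 4 - E/40)
(-27246 + X) + q(166, -114) = (-27246 + 746/14765) + (4 - 1/40*166) = -402286444/14765 + (4 - 83/20) = -402286444/14765 - 3/20 = -321830927/11812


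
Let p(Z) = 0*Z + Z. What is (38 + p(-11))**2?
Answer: 729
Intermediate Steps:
p(Z) = Z (p(Z) = 0 + Z = Z)
(38 + p(-11))**2 = (38 - 11)**2 = 27**2 = 729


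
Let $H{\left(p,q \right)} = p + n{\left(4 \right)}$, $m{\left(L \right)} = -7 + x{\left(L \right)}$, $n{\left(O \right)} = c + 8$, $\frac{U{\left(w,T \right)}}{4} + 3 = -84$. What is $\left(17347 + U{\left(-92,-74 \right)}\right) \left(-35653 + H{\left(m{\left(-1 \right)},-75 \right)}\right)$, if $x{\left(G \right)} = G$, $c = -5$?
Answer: $-606150342$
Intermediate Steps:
$U{\left(w,T \right)} = -348$ ($U{\left(w,T \right)} = -12 + 4 \left(-84\right) = -12 - 336 = -348$)
$n{\left(O \right)} = 3$ ($n{\left(O \right)} = -5 + 8 = 3$)
$m{\left(L \right)} = -7 + L$
$H{\left(p,q \right)} = 3 + p$ ($H{\left(p,q \right)} = p + 3 = 3 + p$)
$\left(17347 + U{\left(-92,-74 \right)}\right) \left(-35653 + H{\left(m{\left(-1 \right)},-75 \right)}\right) = \left(17347 - 348\right) \left(-35653 + \left(3 - 8\right)\right) = 16999 \left(-35653 + \left(3 - 8\right)\right) = 16999 \left(-35653 - 5\right) = 16999 \left(-35658\right) = -606150342$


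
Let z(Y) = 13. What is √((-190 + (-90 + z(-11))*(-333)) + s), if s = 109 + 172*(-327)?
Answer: 2*I*√7671 ≈ 175.17*I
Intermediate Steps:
s = -56135 (s = 109 - 56244 = -56135)
√((-190 + (-90 + z(-11))*(-333)) + s) = √((-190 + (-90 + 13)*(-333)) - 56135) = √((-190 - 77*(-333)) - 56135) = √((-190 + 25641) - 56135) = √(25451 - 56135) = √(-30684) = 2*I*√7671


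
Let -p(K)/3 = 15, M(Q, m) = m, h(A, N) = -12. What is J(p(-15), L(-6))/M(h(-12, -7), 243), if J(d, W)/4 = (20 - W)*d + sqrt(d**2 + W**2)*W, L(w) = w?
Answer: -520/27 - 8*sqrt(229)/27 ≈ -23.743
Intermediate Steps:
p(K) = -45 (p(K) = -3*15 = -45)
J(d, W) = 4*W*sqrt(W**2 + d**2) + 4*d*(20 - W) (J(d, W) = 4*((20 - W)*d + sqrt(d**2 + W**2)*W) = 4*(d*(20 - W) + sqrt(W**2 + d**2)*W) = 4*(d*(20 - W) + W*sqrt(W**2 + d**2)) = 4*(W*sqrt(W**2 + d**2) + d*(20 - W)) = 4*W*sqrt(W**2 + d**2) + 4*d*(20 - W))
J(p(-15), L(-6))/M(h(-12, -7), 243) = (80*(-45) - 4*(-6)*(-45) + 4*(-6)*sqrt((-6)**2 + (-45)**2))/243 = (-3600 - 1080 + 4*(-6)*sqrt(36 + 2025))*(1/243) = (-3600 - 1080 + 4*(-6)*sqrt(2061))*(1/243) = (-3600 - 1080 + 4*(-6)*(3*sqrt(229)))*(1/243) = (-3600 - 1080 - 72*sqrt(229))*(1/243) = (-4680 - 72*sqrt(229))*(1/243) = -520/27 - 8*sqrt(229)/27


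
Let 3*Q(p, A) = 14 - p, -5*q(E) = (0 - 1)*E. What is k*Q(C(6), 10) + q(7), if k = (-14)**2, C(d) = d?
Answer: 7861/15 ≈ 524.07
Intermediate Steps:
q(E) = E/5 (q(E) = -(0 - 1)*E/5 = -(-1)*E/5 = E/5)
Q(p, A) = 14/3 - p/3 (Q(p, A) = (14 - p)/3 = 14/3 - p/3)
k = 196
k*Q(C(6), 10) + q(7) = 196*(14/3 - 1/3*6) + (1/5)*7 = 196*(14/3 - 2) + 7/5 = 196*(8/3) + 7/5 = 1568/3 + 7/5 = 7861/15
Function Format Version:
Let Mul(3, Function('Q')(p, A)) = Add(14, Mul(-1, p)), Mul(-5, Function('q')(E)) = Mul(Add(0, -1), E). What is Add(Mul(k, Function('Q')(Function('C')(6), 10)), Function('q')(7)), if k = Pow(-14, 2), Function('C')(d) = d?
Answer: Rational(7861, 15) ≈ 524.07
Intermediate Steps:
Function('q')(E) = Mul(Rational(1, 5), E) (Function('q')(E) = Mul(Rational(-1, 5), Mul(Add(0, -1), E)) = Mul(Rational(-1, 5), Mul(-1, E)) = Mul(Rational(1, 5), E))
Function('Q')(p, A) = Add(Rational(14, 3), Mul(Rational(-1, 3), p)) (Function('Q')(p, A) = Mul(Rational(1, 3), Add(14, Mul(-1, p))) = Add(Rational(14, 3), Mul(Rational(-1, 3), p)))
k = 196
Add(Mul(k, Function('Q')(Function('C')(6), 10)), Function('q')(7)) = Add(Mul(196, Add(Rational(14, 3), Mul(Rational(-1, 3), 6))), Mul(Rational(1, 5), 7)) = Add(Mul(196, Add(Rational(14, 3), -2)), Rational(7, 5)) = Add(Mul(196, Rational(8, 3)), Rational(7, 5)) = Add(Rational(1568, 3), Rational(7, 5)) = Rational(7861, 15)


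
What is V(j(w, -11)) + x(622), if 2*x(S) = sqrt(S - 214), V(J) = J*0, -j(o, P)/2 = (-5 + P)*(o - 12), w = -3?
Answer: sqrt(102) ≈ 10.100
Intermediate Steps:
j(o, P) = -2*(-12 + o)*(-5 + P) (j(o, P) = -2*(-5 + P)*(o - 12) = -2*(-5 + P)*(-12 + o) = -2*(-12 + o)*(-5 + P))
V(J) = 0
x(S) = sqrt(-214 + S)/2 (x(S) = sqrt(S - 214)/2 = sqrt(-214 + S)/2)
V(j(w, -11)) + x(622) = 0 + sqrt(-214 + 622)/2 = 0 + sqrt(408)/2 = 0 + (2*sqrt(102))/2 = 0 + sqrt(102) = sqrt(102)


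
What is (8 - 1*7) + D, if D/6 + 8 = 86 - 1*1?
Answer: 463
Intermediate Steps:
D = 462 (D = -48 + 6*(86 - 1*1) = -48 + 6*(86 - 1) = -48 + 6*85 = -48 + 510 = 462)
(8 - 1*7) + D = (8 - 1*7) + 462 = (8 - 7) + 462 = 1 + 462 = 463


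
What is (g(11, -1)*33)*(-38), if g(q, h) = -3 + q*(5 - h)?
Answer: -79002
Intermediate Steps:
(g(11, -1)*33)*(-38) = ((-3 + 5*11 - 1*(-1)*11)*33)*(-38) = ((-3 + 55 + 11)*33)*(-38) = (63*33)*(-38) = 2079*(-38) = -79002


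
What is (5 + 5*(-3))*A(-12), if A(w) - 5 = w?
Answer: 70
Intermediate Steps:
A(w) = 5 + w
(5 + 5*(-3))*A(-12) = (5 + 5*(-3))*(5 - 12) = (5 - 15)*(-7) = -10*(-7) = 70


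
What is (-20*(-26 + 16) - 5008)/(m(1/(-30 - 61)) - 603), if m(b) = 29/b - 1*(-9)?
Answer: 4808/3233 ≈ 1.4872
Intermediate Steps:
m(b) = 9 + 29/b (m(b) = 29/b + 9 = 9 + 29/b)
(-20*(-26 + 16) - 5008)/(m(1/(-30 - 61)) - 603) = (-20*(-26 + 16) - 5008)/((9 + 29/(1/(-30 - 61))) - 603) = (-20*(-10) - 5008)/((9 + 29/(1/(-91))) - 603) = (200 - 5008)/((9 + 29/(-1/91)) - 603) = -4808/((9 + 29*(-91)) - 603) = -4808/((9 - 2639) - 603) = -4808/(-2630 - 603) = -4808/(-3233) = -4808*(-1/3233) = 4808/3233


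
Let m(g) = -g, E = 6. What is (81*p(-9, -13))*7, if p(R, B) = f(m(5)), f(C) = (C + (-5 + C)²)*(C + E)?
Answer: 53865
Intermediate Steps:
f(C) = (6 + C)*(C + (-5 + C)²) (f(C) = (C + (-5 + C)²)*(C + 6) = (C + (-5 + C)²)*(6 + C) = (6 + C)*(C + (-5 + C)²))
p(R, B) = 95 (p(R, B) = 150 + (-1*5)³ - (-29)*5 - 3*(-1*5)² = 150 + (-5)³ - 29*(-5) - 3*(-5)² = 150 - 125 + 145 - 3*25 = 150 - 125 + 145 - 75 = 95)
(81*p(-9, -13))*7 = (81*95)*7 = 7695*7 = 53865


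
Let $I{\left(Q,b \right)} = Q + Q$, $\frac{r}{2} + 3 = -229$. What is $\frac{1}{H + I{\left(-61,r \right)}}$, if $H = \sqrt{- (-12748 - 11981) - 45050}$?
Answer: $- \frac{122}{35205} - \frac{i \sqrt{20321}}{35205} \approx -0.0034654 - 0.0040492 i$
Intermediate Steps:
$r = -464$ ($r = -6 + 2 \left(-229\right) = -6 - 458 = -464$)
$I{\left(Q,b \right)} = 2 Q$
$H = i \sqrt{20321}$ ($H = \sqrt{- (-12748 - 11981) - 45050} = \sqrt{\left(-1\right) \left(-24729\right) - 45050} = \sqrt{24729 - 45050} = \sqrt{-20321} = i \sqrt{20321} \approx 142.55 i$)
$\frac{1}{H + I{\left(-61,r \right)}} = \frac{1}{i \sqrt{20321} + 2 \left(-61\right)} = \frac{1}{i \sqrt{20321} - 122} = \frac{1}{-122 + i \sqrt{20321}}$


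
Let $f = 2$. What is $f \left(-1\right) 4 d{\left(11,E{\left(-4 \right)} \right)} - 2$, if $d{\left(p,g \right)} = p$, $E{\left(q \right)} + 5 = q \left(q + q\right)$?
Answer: $-90$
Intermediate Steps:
$E{\left(q \right)} = -5 + 2 q^{2}$ ($E{\left(q \right)} = -5 + q \left(q + q\right) = -5 + q 2 q = -5 + 2 q^{2}$)
$f \left(-1\right) 4 d{\left(11,E{\left(-4 \right)} \right)} - 2 = 2 \left(-1\right) 4 \cdot 11 - 2 = \left(-2\right) 4 \cdot 11 - 2 = \left(-8\right) 11 - 2 = -88 - 2 = -90$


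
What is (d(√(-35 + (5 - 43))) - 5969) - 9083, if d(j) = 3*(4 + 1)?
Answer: -15037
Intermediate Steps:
d(j) = 15 (d(j) = 3*5 = 15)
(d(√(-35 + (5 - 43))) - 5969) - 9083 = (15 - 5969) - 9083 = -5954 - 9083 = -15037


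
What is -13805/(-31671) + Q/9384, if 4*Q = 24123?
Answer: 1093081/1013472 ≈ 1.0786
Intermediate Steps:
Q = 24123/4 (Q = (¼)*24123 = 24123/4 ≈ 6030.8)
-13805/(-31671) + Q/9384 = -13805/(-31671) + (24123/4)/9384 = -13805*(-1/31671) + (24123/4)*(1/9384) = 13805/31671 + 473/736 = 1093081/1013472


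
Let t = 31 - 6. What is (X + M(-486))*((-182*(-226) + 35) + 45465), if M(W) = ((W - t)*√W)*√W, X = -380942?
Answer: -11487056672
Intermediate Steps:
t = 25
M(W) = W*(-25 + W) (M(W) = ((W - 1*25)*√W)*√W = ((W - 25)*√W)*√W = ((-25 + W)*√W)*√W = (√W*(-25 + W))*√W = W*(-25 + W))
(X + M(-486))*((-182*(-226) + 35) + 45465) = (-380942 - 486*(-25 - 486))*((-182*(-226) + 35) + 45465) = (-380942 - 486*(-511))*((41132 + 35) + 45465) = (-380942 + 248346)*(41167 + 45465) = -132596*86632 = -11487056672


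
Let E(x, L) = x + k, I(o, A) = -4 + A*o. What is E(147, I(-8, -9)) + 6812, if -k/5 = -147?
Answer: 7694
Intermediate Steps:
k = 735 (k = -5*(-147) = 735)
E(x, L) = 735 + x (E(x, L) = x + 735 = 735 + x)
E(147, I(-8, -9)) + 6812 = (735 + 147) + 6812 = 882 + 6812 = 7694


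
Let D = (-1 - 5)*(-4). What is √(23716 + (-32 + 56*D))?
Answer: 2*√6257 ≈ 158.20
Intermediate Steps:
D = 24 (D = -6*(-4) = 24)
√(23716 + (-32 + 56*D)) = √(23716 + (-32 + 56*24)) = √(23716 + (-32 + 1344)) = √(23716 + 1312) = √25028 = 2*√6257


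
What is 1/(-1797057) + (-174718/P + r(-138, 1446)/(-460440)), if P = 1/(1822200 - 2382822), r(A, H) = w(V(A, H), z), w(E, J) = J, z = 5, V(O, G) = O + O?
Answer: 1801068248715109071599/18387487224 ≈ 9.7951e+10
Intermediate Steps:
V(O, G) = 2*O
r(A, H) = 5
P = -1/560622 (P = 1/(-560622) = -1/560622 ≈ -1.7837e-6)
1/(-1797057) + (-174718/P + r(-138, 1446)/(-460440)) = 1/(-1797057) + (-174718/(-1/560622) + 5/(-460440)) = -1/1797057 + (-174718*(-560622) + 5*(-1/460440)) = -1/1797057 + (97950754596 - 1/92088) = -1/1797057 + 9020089089236447/92088 = 1801068248715109071599/18387487224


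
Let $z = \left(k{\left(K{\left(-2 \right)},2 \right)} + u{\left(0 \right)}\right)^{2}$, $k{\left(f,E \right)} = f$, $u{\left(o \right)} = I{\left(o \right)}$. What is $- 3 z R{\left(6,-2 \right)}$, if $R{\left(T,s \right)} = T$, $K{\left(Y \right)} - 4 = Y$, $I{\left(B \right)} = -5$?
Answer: $-162$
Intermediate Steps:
$u{\left(o \right)} = -5$
$K{\left(Y \right)} = 4 + Y$
$z = 9$ ($z = \left(\left(4 - 2\right) - 5\right)^{2} = \left(2 - 5\right)^{2} = \left(-3\right)^{2} = 9$)
$- 3 z R{\left(6,-2 \right)} = \left(-3\right) 9 \cdot 6 = \left(-27\right) 6 = -162$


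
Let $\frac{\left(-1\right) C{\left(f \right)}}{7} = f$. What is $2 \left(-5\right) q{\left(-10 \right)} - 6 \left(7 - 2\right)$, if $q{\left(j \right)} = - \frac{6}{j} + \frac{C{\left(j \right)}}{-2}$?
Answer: $314$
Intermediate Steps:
$C{\left(f \right)} = - 7 f$
$q{\left(j \right)} = - \frac{6}{j} + \frac{7 j}{2}$ ($q{\left(j \right)} = - \frac{6}{j} + \frac{\left(-7\right) j}{-2} = - \frac{6}{j} + - 7 j \left(- \frac{1}{2}\right) = - \frac{6}{j} + \frac{7 j}{2}$)
$2 \left(-5\right) q{\left(-10 \right)} - 6 \left(7 - 2\right) = 2 \left(-5\right) \left(- \frac{6}{-10} + \frac{7}{2} \left(-10\right)\right) - 6 \left(7 - 2\right) = - 10 \left(\left(-6\right) \left(- \frac{1}{10}\right) - 35\right) - 30 = - 10 \left(\frac{3}{5} - 35\right) - 30 = \left(-10\right) \left(- \frac{172}{5}\right) - 30 = 344 - 30 = 314$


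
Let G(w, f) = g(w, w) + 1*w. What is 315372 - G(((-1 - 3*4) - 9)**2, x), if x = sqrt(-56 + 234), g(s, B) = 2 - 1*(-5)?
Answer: 314881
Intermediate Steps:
g(s, B) = 7 (g(s, B) = 2 + 5 = 7)
x = sqrt(178) ≈ 13.342
G(w, f) = 7 + w (G(w, f) = 7 + 1*w = 7 + w)
315372 - G(((-1 - 3*4) - 9)**2, x) = 315372 - (7 + ((-1 - 3*4) - 9)**2) = 315372 - (7 + ((-1 - 12) - 9)**2) = 315372 - (7 + (-13 - 9)**2) = 315372 - (7 + (-22)**2) = 315372 - (7 + 484) = 315372 - 1*491 = 315372 - 491 = 314881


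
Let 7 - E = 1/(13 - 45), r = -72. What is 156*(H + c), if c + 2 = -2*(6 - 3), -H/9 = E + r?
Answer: 719745/8 ≈ 89968.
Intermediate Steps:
E = 225/32 (E = 7 - 1/(13 - 45) = 7 - 1/(-32) = 7 - 1*(-1/32) = 7 + 1/32 = 225/32 ≈ 7.0313)
H = 18711/32 (H = -9*(225/32 - 72) = -9*(-2079/32) = 18711/32 ≈ 584.72)
c = -8 (c = -2 - 2*(6 - 3) = -2 - 2*3 = -2 - 6 = -8)
156*(H + c) = 156*(18711/32 - 8) = 156*(18455/32) = 719745/8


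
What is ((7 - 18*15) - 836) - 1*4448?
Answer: -5547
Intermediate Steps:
((7 - 18*15) - 836) - 1*4448 = ((7 - 270) - 836) - 4448 = (-263 - 836) - 4448 = -1099 - 4448 = -5547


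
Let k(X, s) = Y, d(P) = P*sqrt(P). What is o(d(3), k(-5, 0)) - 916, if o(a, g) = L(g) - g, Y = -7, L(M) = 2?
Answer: -907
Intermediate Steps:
d(P) = P**(3/2)
k(X, s) = -7
o(a, g) = 2 - g
o(d(3), k(-5, 0)) - 916 = (2 - 1*(-7)) - 916 = (2 + 7) - 916 = 9 - 916 = -907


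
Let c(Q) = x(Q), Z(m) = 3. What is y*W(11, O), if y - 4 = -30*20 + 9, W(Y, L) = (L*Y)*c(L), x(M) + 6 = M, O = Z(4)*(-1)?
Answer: -174339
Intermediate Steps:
O = -3 (O = 3*(-1) = -3)
x(M) = -6 + M
c(Q) = -6 + Q
W(Y, L) = L*Y*(-6 + L) (W(Y, L) = (L*Y)*(-6 + L) = L*Y*(-6 + L))
y = -587 (y = 4 + (-30*20 + 9) = 4 + (-600 + 9) = 4 - 591 = -587)
y*W(11, O) = -(-1761)*11*(-6 - 3) = -(-1761)*11*(-9) = -587*297 = -174339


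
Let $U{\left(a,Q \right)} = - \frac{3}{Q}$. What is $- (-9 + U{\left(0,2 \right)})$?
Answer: $\frac{21}{2} \approx 10.5$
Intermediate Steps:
$- (-9 + U{\left(0,2 \right)}) = - (-9 - \frac{3}{2}) = \left(-1\right) \left(- \frac{21}{2}\right) = \frac{21}{2}$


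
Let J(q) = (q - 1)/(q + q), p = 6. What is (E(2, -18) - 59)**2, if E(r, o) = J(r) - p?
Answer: 67081/16 ≈ 4192.6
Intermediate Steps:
J(q) = (-1 + q)/(2*q) (J(q) = (-1 + q)/((2*q)) = (-1 + q)*(1/(2*q)) = (-1 + q)/(2*q))
E(r, o) = -6 + (-1 + r)/(2*r) (E(r, o) = (-1 + r)/(2*r) - 1*6 = (-1 + r)/(2*r) - 6 = -6 + (-1 + r)/(2*r))
(E(2, -18) - 59)**2 = ((1/2)*(-1 - 11*2)/2 - 59)**2 = ((1/2)*(1/2)*(-1 - 22) - 59)**2 = ((1/2)*(1/2)*(-23) - 59)**2 = (-23/4 - 59)**2 = (-259/4)**2 = 67081/16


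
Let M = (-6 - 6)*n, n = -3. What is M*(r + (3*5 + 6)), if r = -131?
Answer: -3960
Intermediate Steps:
M = 36 (M = (-6 - 6)*(-3) = -12*(-3) = 36)
M*(r + (3*5 + 6)) = 36*(-131 + (3*5 + 6)) = 36*(-131 + (15 + 6)) = 36*(-131 + 21) = 36*(-110) = -3960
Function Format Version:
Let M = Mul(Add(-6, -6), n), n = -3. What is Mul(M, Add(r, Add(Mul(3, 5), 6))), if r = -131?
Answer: -3960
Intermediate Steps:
M = 36 (M = Mul(Add(-6, -6), -3) = Mul(-12, -3) = 36)
Mul(M, Add(r, Add(Mul(3, 5), 6))) = Mul(36, Add(-131, Add(Mul(3, 5), 6))) = Mul(36, Add(-131, Add(15, 6))) = Mul(36, Add(-131, 21)) = Mul(36, -110) = -3960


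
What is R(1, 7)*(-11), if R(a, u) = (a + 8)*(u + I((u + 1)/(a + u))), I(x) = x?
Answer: -792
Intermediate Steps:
R(a, u) = (8 + a)*(u + (1 + u)/(a + u)) (R(a, u) = (a + 8)*(u + (u + 1)/(a + u)) = (8 + a)*(u + (1 + u)/(a + u)))
R(1, 7)*(-11) = ((8 + 8*7 + 1*(1 + 7) + 7*(8 + 1)*(1 + 7))/(1 + 7))*(-11) = ((8 + 56 + 1*8 + 7*9*8)/8)*(-11) = ((8 + 56 + 8 + 504)/8)*(-11) = ((1/8)*576)*(-11) = 72*(-11) = -792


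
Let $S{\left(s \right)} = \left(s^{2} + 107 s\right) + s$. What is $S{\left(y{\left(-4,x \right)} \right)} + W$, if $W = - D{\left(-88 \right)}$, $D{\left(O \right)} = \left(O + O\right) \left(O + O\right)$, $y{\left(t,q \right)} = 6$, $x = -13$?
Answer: $-30292$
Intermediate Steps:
$D{\left(O \right)} = 4 O^{2}$ ($D{\left(O \right)} = 2 O 2 O = 4 O^{2}$)
$S{\left(s \right)} = s^{2} + 108 s$
$W = -30976$ ($W = - 4 \left(-88\right)^{2} = - 4 \cdot 7744 = \left(-1\right) 30976 = -30976$)
$S{\left(y{\left(-4,x \right)} \right)} + W = 6 \left(108 + 6\right) - 30976 = 6 \cdot 114 - 30976 = 684 - 30976 = -30292$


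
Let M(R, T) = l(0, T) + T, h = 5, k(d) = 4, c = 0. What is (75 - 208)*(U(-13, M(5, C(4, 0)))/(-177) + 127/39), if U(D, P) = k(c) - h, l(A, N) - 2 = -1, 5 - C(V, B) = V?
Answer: -332766/767 ≈ -433.85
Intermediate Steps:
C(V, B) = 5 - V
l(A, N) = 1 (l(A, N) = 2 - 1 = 1)
M(R, T) = 1 + T
U(D, P) = -1 (U(D, P) = 4 - 1*5 = 4 - 5 = -1)
(75 - 208)*(U(-13, M(5, C(4, 0)))/(-177) + 127/39) = (75 - 208)*(-1/(-177) + 127/39) = -133*(-1*(-1/177) + 127*(1/39)) = -133*(1/177 + 127/39) = -133*2502/767 = -332766/767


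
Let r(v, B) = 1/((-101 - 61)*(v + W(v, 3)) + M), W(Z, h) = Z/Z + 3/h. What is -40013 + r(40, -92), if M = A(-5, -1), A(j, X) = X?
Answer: -272288466/6805 ≈ -40013.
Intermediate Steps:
W(Z, h) = 1 + 3/h
M = -1
r(v, B) = 1/(-325 - 162*v) (r(v, B) = 1/((-101 - 61)*(v + (3 + 3)/3) - 1) = 1/(-162*(v + (⅓)*6) - 1) = 1/(-162*(v + 2) - 1) = 1/(-162*(2 + v) - 1) = 1/((-324 - 162*v) - 1) = 1/(-325 - 162*v))
-40013 + r(40, -92) = -40013 - 1/(325 + 162*40) = -40013 - 1/(325 + 6480) = -40013 - 1/6805 = -272288466/6805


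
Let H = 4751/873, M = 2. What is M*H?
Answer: 9502/873 ≈ 10.884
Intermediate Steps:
H = 4751/873 (H = 4751*(1/873) = 4751/873 ≈ 5.4422)
M*H = 2*(4751/873) = 9502/873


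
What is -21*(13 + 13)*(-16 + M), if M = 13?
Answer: 1638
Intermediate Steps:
-21*(13 + 13)*(-16 + M) = -21*(13 + 13)*(-16 + 13) = -546*(-3) = -21*(-78) = 1638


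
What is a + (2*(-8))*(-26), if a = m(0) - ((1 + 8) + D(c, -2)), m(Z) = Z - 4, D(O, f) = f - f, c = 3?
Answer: 403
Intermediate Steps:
D(O, f) = 0
m(Z) = -4 + Z
a = -13 (a = (-4 + 0) - ((1 + 8) + 0) = -4 - (9 + 0) = -4 - 1*9 = -4 - 9 = -13)
a + (2*(-8))*(-26) = -13 + (2*(-8))*(-26) = -13 - 16*(-26) = -13 + 416 = 403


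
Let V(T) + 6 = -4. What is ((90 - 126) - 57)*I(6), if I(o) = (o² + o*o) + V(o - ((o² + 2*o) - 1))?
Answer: -5766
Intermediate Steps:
V(T) = -10 (V(T) = -6 - 4 = -10)
I(o) = -10 + 2*o² (I(o) = (o² + o*o) - 10 = (o² + o²) - 10 = 2*o² - 10 = -10 + 2*o²)
((90 - 126) - 57)*I(6) = ((90 - 126) - 57)*(-10 + 2*6²) = (-36 - 57)*(-10 + 2*36) = -93*(-10 + 72) = -93*62 = -5766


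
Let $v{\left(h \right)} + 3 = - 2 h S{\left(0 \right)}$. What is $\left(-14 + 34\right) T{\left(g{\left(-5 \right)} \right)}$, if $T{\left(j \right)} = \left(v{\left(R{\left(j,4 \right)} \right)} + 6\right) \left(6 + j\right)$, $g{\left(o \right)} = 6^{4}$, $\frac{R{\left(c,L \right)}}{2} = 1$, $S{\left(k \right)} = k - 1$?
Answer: $182280$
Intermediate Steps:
$S{\left(k \right)} = -1 + k$ ($S{\left(k \right)} = k - 1 = -1 + k$)
$R{\left(c,L \right)} = 2$ ($R{\left(c,L \right)} = 2 \cdot 1 = 2$)
$v{\left(h \right)} = -3 + 2 h$ ($v{\left(h \right)} = -3 + - 2 h \left(-1 + 0\right) = -3 + - 2 h \left(-1\right) = -3 + 2 h$)
$g{\left(o \right)} = 1296$
$T{\left(j \right)} = 42 + 7 j$ ($T{\left(j \right)} = \left(\left(-3 + 2 \cdot 2\right) + 6\right) \left(6 + j\right) = \left(\left(-3 + 4\right) + 6\right) \left(6 + j\right) = \left(1 + 6\right) \left(6 + j\right) = 7 \left(6 + j\right) = 42 + 7 j$)
$\left(-14 + 34\right) T{\left(g{\left(-5 \right)} \right)} = \left(-14 + 34\right) \left(42 + 7 \cdot 1296\right) = 20 \left(42 + 9072\right) = 20 \cdot 9114 = 182280$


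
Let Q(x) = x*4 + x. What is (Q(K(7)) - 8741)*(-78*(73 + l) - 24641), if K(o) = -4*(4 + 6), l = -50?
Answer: 236355335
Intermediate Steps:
K(o) = -40 (K(o) = -4*10 = -40)
Q(x) = 5*x (Q(x) = 4*x + x = 5*x)
(Q(K(7)) - 8741)*(-78*(73 + l) - 24641) = (5*(-40) - 8741)*(-78*(73 - 50) - 24641) = (-200 - 8741)*(-78*23 - 24641) = -8941*(-1794 - 24641) = -8941*(-26435) = 236355335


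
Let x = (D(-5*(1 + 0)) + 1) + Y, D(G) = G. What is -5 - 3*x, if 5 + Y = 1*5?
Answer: 7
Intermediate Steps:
Y = 0 (Y = -5 + 1*5 = -5 + 5 = 0)
x = -4 (x = (-5*(1 + 0) + 1) + 0 = (-5*1 + 1) + 0 = (-5 + 1) + 0 = -4 + 0 = -4)
-5 - 3*x = -5 - 3*(-4) = -5 + 12 = 7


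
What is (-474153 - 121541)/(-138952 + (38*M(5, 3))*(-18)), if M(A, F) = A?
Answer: 297847/71186 ≈ 4.1841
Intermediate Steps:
(-474153 - 121541)/(-138952 + (38*M(5, 3))*(-18)) = (-474153 - 121541)/(-138952 + (38*5)*(-18)) = -595694/(-138952 + 190*(-18)) = -595694/(-138952 - 3420) = -595694/(-142372) = -595694*(-1/142372) = 297847/71186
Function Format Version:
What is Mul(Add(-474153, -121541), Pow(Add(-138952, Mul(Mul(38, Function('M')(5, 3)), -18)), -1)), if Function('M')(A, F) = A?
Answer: Rational(297847, 71186) ≈ 4.1841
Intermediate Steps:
Mul(Add(-474153, -121541), Pow(Add(-138952, Mul(Mul(38, Function('M')(5, 3)), -18)), -1)) = Mul(Add(-474153, -121541), Pow(Add(-138952, Mul(Mul(38, 5), -18)), -1)) = Mul(-595694, Pow(Add(-138952, Mul(190, -18)), -1)) = Mul(-595694, Pow(Add(-138952, -3420), -1)) = Mul(-595694, Pow(-142372, -1)) = Mul(-595694, Rational(-1, 142372)) = Rational(297847, 71186)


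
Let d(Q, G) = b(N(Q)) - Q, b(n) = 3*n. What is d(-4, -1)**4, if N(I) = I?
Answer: 4096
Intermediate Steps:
d(Q, G) = 2*Q (d(Q, G) = 3*Q - Q = 2*Q)
d(-4, -1)**4 = (2*(-4))**4 = (-8)**4 = 4096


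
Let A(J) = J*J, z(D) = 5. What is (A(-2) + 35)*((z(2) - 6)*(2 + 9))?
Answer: -429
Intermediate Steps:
A(J) = J**2
(A(-2) + 35)*((z(2) - 6)*(2 + 9)) = ((-2)**2 + 35)*((5 - 6)*(2 + 9)) = (4 + 35)*(-1*11) = 39*(-11) = -429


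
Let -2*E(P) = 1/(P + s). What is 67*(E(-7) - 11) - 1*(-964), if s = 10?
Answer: 1295/6 ≈ 215.83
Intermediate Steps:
E(P) = -1/(2*(10 + P)) (E(P) = -1/(2*(P + 10)) = -1/(2*(10 + P)))
67*(E(-7) - 11) - 1*(-964) = 67*(-1/(20 + 2*(-7)) - 11) - 1*(-964) = 67*(-1/(20 - 14) - 11) + 964 = 67*(-1/6 - 11) + 964 = 67*(-1*⅙ - 11) + 964 = 67*(-⅙ - 11) + 964 = 67*(-67/6) + 964 = -4489/6 + 964 = 1295/6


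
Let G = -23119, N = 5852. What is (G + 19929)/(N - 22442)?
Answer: 319/1659 ≈ 0.19228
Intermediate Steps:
(G + 19929)/(N - 22442) = (-23119 + 19929)/(5852 - 22442) = -3190/(-16590) = -3190*(-1/16590) = 319/1659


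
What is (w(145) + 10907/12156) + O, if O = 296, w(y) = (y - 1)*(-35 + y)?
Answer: 196160123/12156 ≈ 16137.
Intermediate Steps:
w(y) = (-1 + y)*(-35 + y)
(w(145) + 10907/12156) + O = ((35 + 145**2 - 36*145) + 10907/12156) + 296 = ((35 + 21025 - 5220) + 10907*(1/12156)) + 296 = (15840 + 10907/12156) + 296 = 192561947/12156 + 296 = 196160123/12156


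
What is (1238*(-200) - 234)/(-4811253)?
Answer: 247834/4811253 ≈ 0.051511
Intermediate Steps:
(1238*(-200) - 234)/(-4811253) = (-247600 - 234)*(-1/4811253) = -247834*(-1/4811253) = 247834/4811253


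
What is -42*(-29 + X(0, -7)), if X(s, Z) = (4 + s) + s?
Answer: 1050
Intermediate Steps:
X(s, Z) = 4 + 2*s
-42*(-29 + X(0, -7)) = -42*(-29 + (4 + 2*0)) = -42*(-29 + (4 + 0)) = -42*(-29 + 4) = -42*(-25) = 1050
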